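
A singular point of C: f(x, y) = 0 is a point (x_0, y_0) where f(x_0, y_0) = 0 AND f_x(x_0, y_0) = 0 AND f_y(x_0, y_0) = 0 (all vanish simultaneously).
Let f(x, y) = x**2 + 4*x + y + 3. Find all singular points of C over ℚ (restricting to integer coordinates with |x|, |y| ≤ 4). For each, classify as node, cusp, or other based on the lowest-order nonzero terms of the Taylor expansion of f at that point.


No singular points in the scanned grid; C is smooth there.

Compute partial derivatives:
  f_x = 2*x + 4.
  f_y = 1.
f_y = 1 is a nonzero constant, so f_y never vanishes: no point (x, y) can satisfy f = f_x = f_y = 0. In particular no (x, y) ∈ {−4, ..., 4}² is singular; the curve is smooth.


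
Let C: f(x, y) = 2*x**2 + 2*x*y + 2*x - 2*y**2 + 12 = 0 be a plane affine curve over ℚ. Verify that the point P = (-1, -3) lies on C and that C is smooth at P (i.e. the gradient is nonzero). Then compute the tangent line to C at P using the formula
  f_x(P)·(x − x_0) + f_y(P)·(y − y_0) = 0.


Tangent line at P: -8*x + 10*y + 22 = 0.

Step 1: f(-1, -3) = 0, so P lies on C.
Step 2: partial derivatives
  f_x(x, y) = 4*x + 2*y + 2, f_y(x, y) = 2*x - 4*y.
  f_x(P) = -8, f_y(P) = 10 (gradient nonzero, so P is smooth).
Step 3: tangent line at P: -8·(x − -1) + 10·(y − -3) = 0.
Expanding: -8*x + 10*y + 22 = 0.


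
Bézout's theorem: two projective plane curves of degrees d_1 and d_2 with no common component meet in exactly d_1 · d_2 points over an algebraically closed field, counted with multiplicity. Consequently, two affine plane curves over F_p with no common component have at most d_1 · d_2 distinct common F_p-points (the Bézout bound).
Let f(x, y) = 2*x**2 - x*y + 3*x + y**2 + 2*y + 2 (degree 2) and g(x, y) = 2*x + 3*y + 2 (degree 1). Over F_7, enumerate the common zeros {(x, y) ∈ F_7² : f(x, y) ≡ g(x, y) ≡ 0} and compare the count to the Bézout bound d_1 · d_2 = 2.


Common zeros: {(4, 6)}; count = 1; Bézout bound = 2.

deg(f) = 2, deg(g) = 1, so Bézout bound = 2.
Scan x ∈ F_7. For each x, list the y ∈ F_7 with f(x, y) ≡ 0 and those with g(x, y) ≡ 0 (mod 7); the common zeros in that column are the intersection.
  x = 0: f ≡ 0 at y ∈ ∅; g ≡ 0 at y ∈ {4}; common: ∅.
  x = 1: f ≡ 0 at y ∈ {0, 6}; g ≡ 0 at y ∈ {1}; common: ∅.
  x = 2: f ≡ 0 at y ∈ ∅; g ≡ 0 at y ∈ {5}; common: ∅.
  x = 3: f ≡ 0 at y ∈ {3, 5}; g ≡ 0 at y ∈ {2}; common: ∅.
  x = 4: f ≡ 0 at y ∈ {3, 6}; g ≡ 0 at y ∈ {6}; common: {6}.
  x = 5: f ≡ 0 at y ∈ {5}; g ≡ 0 at y ∈ {3}; common: ∅.
  x = 6: f ≡ 0 at y ∈ ∅; g ≡ 0 at y ∈ {0}; common: ∅.
Collecting: common zeros = {(4, 6)}, so the count is 1.
Comparison with the Bézout bound: 1 ≤ 2 = deg(f)·deg(g), as expected for curves with no common component (the affine F_7-count falls short of the bound because intersections may lie at infinity, over extension fields, or carry multiplicity).


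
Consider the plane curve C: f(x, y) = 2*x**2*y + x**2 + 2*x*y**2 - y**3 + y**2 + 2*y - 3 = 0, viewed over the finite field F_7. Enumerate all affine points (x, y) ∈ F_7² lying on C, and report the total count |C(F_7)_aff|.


Affine F_7-points: {(2, 3), (5, 1), (6, 1)}; count = 3.

For each of the 49 pairs (x, y) ∈ F_7², evaluate f(x, y) mod 7. Record the zeros.
  x = 0: [0↦4, 1↦6, 2↦4, 3↦6, 4↦6, 5↦5, 6↦4]  zeros at y ∈ ∅
  x = 1: [0↦5, 1↦4, 2↦3, 3↦3, 4↦5, 5↦3, 6↦5]  zeros at y ∈ ∅
  x = 2: [0↦1, 1↦1, 2↦5, 3↦0, 4↦1, 5↦2, 6↦4]  zeros at y ∈ {3}
  x = 3: [0↦6, 1↦4, 2↦3, 3↦4, 4↦1, 5↦2, 6↦1]  zeros at y ∈ ∅
  x = 4: [0↦6, 1↦6, 2↦4, 3↦1, 4↦5, 5↦3, 6↦3]  zeros at y ∈ ∅
  x = 5: [0↦1, 1↦0, 2↦1, 3↦5, 4↦6, 5↦5, 6↦3]  zeros at y ∈ {1}
  x = 6: [0↦5, 1↦0, 2↦1, 3↦2, 4↦4, 5↦1, 6↦1]  zeros at y ∈ {1}
Collecting zeros: affine points = {(2, 3), (5, 1), (6, 1)}.
Total count |C(F_7)_aff| = 3.


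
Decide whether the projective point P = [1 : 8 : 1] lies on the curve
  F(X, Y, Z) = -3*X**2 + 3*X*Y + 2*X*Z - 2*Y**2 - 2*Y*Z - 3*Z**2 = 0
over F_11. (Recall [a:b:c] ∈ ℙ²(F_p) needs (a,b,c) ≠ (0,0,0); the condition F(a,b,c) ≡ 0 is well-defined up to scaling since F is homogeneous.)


F(1,8,1) ≡ 8 (mod 11); P is NOT on the curve.

Evaluate F(1, 8, 1) term-by-term (mod 11).
  -3*X**2 ↦ -3·1·1·1 = -3
  3*X*Y ↦ 3·1·8·1 = 24
  2*X*Z ↦ 2·1·1·1 = 2
  -2*Y**2 ↦ -2·1·64·1 = -128
  -2*Y*Z ↦ -2·1·8·1 = -16
  -3*Z**2 ↦ -3·1·1·1 = -3
Sum: F(1, 8, 1) = (-3) + (24) + (2) + (-128) + (-16) + (-3) = -124.
Reducing mod 11: -124 ≡ 8 (mod 11).
Since F(a, b, c) ≡ 8 ≠ 0 (mod 11), P does NOT lie on the curve.


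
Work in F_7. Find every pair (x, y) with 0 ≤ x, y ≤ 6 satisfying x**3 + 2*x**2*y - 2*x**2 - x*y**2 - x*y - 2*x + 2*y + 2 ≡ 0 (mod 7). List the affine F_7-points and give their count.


Affine F_7-points: {(0, 6), (4, 2), (5, 4), (6, 1)}; count = 4.

For each of the 49 pairs (x, y) ∈ F_7², evaluate f(x, y) mod 7. Record the zeros.
  x = 0: [0↦2, 1↦4, 2↦6, 3↦1, 4↦3, 5↦5, 6↦0]  zeros at y ∈ {6}
  x = 1: [0↦6, 1↦1, 2↦1, 3↦6, 4↦2, 5↦3, 6↦2]  zeros at y ∈ ∅
  x = 2: [0↦5, 1↦4, 2↦6, 3↦4, 4↦5, 5↦2, 6↦2]  zeros at y ∈ ∅
  x = 3: [0↦5, 1↦5, 2↦6, 3↦1, 4↦4, 5↦1, 6↦6]  zeros at y ∈ ∅
  x = 4: [0↦5, 1↦3, 2↦0, 3↦3, 4↦5, 5↦6, 6↦6]  zeros at y ∈ {2}
  x = 5: [0↦4, 1↦4, 2↦1, 3↦2, 4↦0, 5↦2, 6↦1]  zeros at y ∈ {4}
  x = 6: [0↦1, 1↦0, 2↦1, 3↦4, 4↦2, 5↦2, 6↦4]  zeros at y ∈ {1}
Collecting zeros: affine points = {(0, 6), (4, 2), (5, 4), (6, 1)}.
Total count |C(F_7)_aff| = 4.


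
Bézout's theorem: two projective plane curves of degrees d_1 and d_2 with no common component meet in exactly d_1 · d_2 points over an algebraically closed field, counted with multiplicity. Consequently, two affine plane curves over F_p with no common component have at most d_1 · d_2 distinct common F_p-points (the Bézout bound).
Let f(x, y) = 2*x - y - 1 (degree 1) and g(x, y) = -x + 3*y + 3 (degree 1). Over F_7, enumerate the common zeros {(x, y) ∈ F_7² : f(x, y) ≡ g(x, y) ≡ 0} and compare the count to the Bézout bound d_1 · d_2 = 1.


Common zeros: {(0, 6)}; count = 1; Bézout bound = 1.

deg(f) = 1, deg(g) = 1, so Bézout bound = 1.
Scan x ∈ F_7. For each x, list the y ∈ F_7 with f(x, y) ≡ 0 and those with g(x, y) ≡ 0 (mod 7); the common zeros in that column are the intersection.
  x = 0: f ≡ 0 at y ∈ {6}; g ≡ 0 at y ∈ {6}; common: {6}.
  x = 1: f ≡ 0 at y ∈ {1}; g ≡ 0 at y ∈ {4}; common: ∅.
  x = 2: f ≡ 0 at y ∈ {3}; g ≡ 0 at y ∈ {2}; common: ∅.
  x = 3: f ≡ 0 at y ∈ {5}; g ≡ 0 at y ∈ {0}; common: ∅.
  x = 4: f ≡ 0 at y ∈ {0}; g ≡ 0 at y ∈ {5}; common: ∅.
  x = 5: f ≡ 0 at y ∈ {2}; g ≡ 0 at y ∈ {3}; common: ∅.
  x = 6: f ≡ 0 at y ∈ {4}; g ≡ 0 at y ∈ {1}; common: ∅.
Collecting: common zeros = {(0, 6)}, so the count is 1.
Comparison with the Bézout bound: 1 ≤ 1 = deg(f)·deg(g), as expected for curves with no common component (the bound is attained).


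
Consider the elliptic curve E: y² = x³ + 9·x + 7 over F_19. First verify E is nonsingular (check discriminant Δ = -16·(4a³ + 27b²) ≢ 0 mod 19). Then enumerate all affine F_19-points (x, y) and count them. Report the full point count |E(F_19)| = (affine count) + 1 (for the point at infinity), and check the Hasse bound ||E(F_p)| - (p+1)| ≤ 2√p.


Affine points = {(0, 8), (0, 11), (1, 6), (1, 13), (3, 2), (3, 17), (5, 5), (5, 14), (6, 7), (6, 12), (9, 0), (12, 0), (17, 0), (18, 4), (18, 15)}; affine count = 15; |E(F_19)| = 16.

Discriminant check: Δ ∝ 4a³ + 27b² = 4·9³ + 27·7² = 4·729 + 27·49 ≡ 2 (mod 19). Nonzero ⇒ E is nonsingular.
For each x ∈ F_19, compute rhs = x³ + 9·x + 7 mod 19, then count y ∈ F_19 with y² ≡ rhs.
  x = 0: rhs = 7, matching y values: 8, 11 (2 points).
  x = 1: rhs = 17, matching y values: 6, 13 (2 points).
  x = 2: rhs = 14, matching y values: none (0 points).
  x = 3: rhs = 4, matching y values: 2, 17 (2 points).
  x = 4: rhs = 12, matching y values: none (0 points).
  x = 5: rhs = 6, matching y values: 5, 14 (2 points).
  x = 6: rhs = 11, matching y values: 7, 12 (2 points).
  x = 7: rhs = 14, matching y values: none (0 points).
  x = 8: rhs = 2, matching y values: none (0 points).
  x = 9: rhs = 0, matching y values: 0 (1 points).
  x = 10: rhs = 14, matching y values: none (0 points).
  x = 11: rhs = 12, matching y values: none (0 points).
  x = 12: rhs = 0, matching y values: 0 (1 points).
  x = 13: rhs = 3, matching y values: none (0 points).
  x = 14: rhs = 8, matching y values: none (0 points).
  x = 15: rhs = 2, matching y values: none (0 points).
  x = 16: rhs = 10, matching y values: none (0 points).
  x = 17: rhs = 0, matching y values: 0 (1 points).
  x = 18: rhs = 16, matching y values: 4, 15 (2 points).
Total affine count: 15.
Full point count |E(F_19)| = 15 + 1 = 16.
Hasse bound: |16 − (19+1)| = |-4| = 4 ≤ 2√19 ≈ 8.7178 ✓.


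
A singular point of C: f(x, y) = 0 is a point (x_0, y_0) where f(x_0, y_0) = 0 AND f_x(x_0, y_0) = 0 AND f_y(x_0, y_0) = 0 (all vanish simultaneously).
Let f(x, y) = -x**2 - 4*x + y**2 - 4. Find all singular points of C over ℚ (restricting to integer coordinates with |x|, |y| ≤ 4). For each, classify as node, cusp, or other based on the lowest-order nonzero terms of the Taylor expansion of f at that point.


Singular points: {(-2, 0)}; classification: node.

Compute partial derivatives:
  f_x = -2*x - 4.
  f_y = 2*y.
Scan x_0 ∈ {−4, ..., 4}. For each x_0, f_y(x_0, y) is a polynomial in y; find its integer roots y ∈ {−4, ..., 4}, then test f_x and f at those candidates.
  x = -4: f_y(-4, y) = 2*y; vanishes at y ∈ {0}. (-4, 0): f_x = 4 ≠ 0.
  x = -3: f_y(-3, y) = 2*y; vanishes at y ∈ {0}. (-3, 0): f_x = 2 ≠ 0.
  x = -2: f_y(-2, y) = 2*y; vanishes at y ∈ {0}. (-2, 0): f_x = 0, f = 0 — SINGULAR.
  x = -1: f_y(-1, y) = 2*y; vanishes at y ∈ {0}. (-1, 0): f_x = -2 ≠ 0.
  x = 0: f_y(0, y) = 2*y; vanishes at y ∈ {0}. (0, 0): f_x = -4 ≠ 0.
  x = 1: f_y(1, y) = 2*y; vanishes at y ∈ {0}. (1, 0): f_x = -6 ≠ 0.
  x = 2: f_y(2, y) = 2*y; vanishes at y ∈ {0}. (2, 0): f_x = -8 ≠ 0.
  x = 3: f_y(3, y) = 2*y; vanishes at y ∈ {0}. (3, 0): f_x = -10 ≠ 0.
  x = 4: f_y(4, y) = 2*y; vanishes at y ∈ {0}. (4, 0): f_x = -12 ≠ 0.
Only singular point on the grid: (-2, 0).
Classify: substitute x = -2 + u, y = 0 + v and expand: f = -u**2 + v**2.
No constant or linear terms (consistent with a singular point). Quadratic part: -u**2 + v**2. Cubic part: 0.
The quadratic part v**2 - u**2 = (v − u)(v + u) splits into two distinct linear factors, so there are two distinct tangent lines y − 0 = ±(x − -2) — this is a node (ordinary double point).
Classification: node.


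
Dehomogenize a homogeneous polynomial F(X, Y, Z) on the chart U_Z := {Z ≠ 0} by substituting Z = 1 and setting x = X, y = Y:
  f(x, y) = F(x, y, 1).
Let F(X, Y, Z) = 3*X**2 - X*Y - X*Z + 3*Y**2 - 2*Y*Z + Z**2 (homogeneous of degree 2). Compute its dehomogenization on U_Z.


f(x, y) = 3*x**2 - x*y - x + 3*y**2 - 2*y + 1

On U_Z we set Z = 1. Each monomial c·X^i·Y^j·Z^k in F becomes c·x^i·y^j·1^k = c·x^i·y^j.
Substituting Z = 1: F(X, Y, 1) = 3*x**2 - x*y - x + 3*y**2 - 2*y + 1.
Note: deg(f) ≤ deg(F) = 2; strict inequality happens when F is divisible by Z (lost terms).


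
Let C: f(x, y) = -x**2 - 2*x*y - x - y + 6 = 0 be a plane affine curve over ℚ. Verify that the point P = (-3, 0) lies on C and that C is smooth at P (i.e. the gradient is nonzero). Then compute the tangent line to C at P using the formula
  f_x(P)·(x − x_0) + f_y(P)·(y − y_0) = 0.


Tangent line at P: 5*x + 5*y + 15 = 0.

Step 1: f(-3, 0) = 0, so P lies on C.
Step 2: partial derivatives
  f_x(x, y) = -2*x - 2*y - 1, f_y(x, y) = -2*x - 1.
  f_x(P) = 5, f_y(P) = 5 (gradient nonzero, so P is smooth).
Step 3: tangent line at P: 5·(x − -3) + 5·(y − 0) = 0.
Expanding: 5*x + 5*y + 15 = 0.


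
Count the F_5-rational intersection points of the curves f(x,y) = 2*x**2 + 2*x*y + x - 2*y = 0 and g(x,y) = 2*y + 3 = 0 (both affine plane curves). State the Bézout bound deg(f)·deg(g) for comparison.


Common zeros: {(3, 1)}; count = 1; Bézout bound = 2.

deg(f) = 2, deg(g) = 1, so Bézout bound = 2.
Scan x ∈ F_5. For each x, list the y ∈ F_5 with f(x, y) ≡ 0 and those with g(x, y) ≡ 0 (mod 5); the common zeros in that column are the intersection.
  x = 0: f ≡ 0 at y ∈ {0}; g ≡ 0 at y ∈ {1}; common: ∅.
  x = 1: f ≡ 0 at y ∈ ∅; g ≡ 0 at y ∈ {1}; common: ∅.
  x = 2: f ≡ 0 at y ∈ {0}; g ≡ 0 at y ∈ {1}; common: ∅.
  x = 3: f ≡ 0 at y ∈ {1}; g ≡ 0 at y ∈ {1}; common: {1}.
  x = 4: f ≡ 0 at y ∈ {4}; g ≡ 0 at y ∈ {1}; common: ∅.
Collecting: common zeros = {(3, 1)}, so the count is 1.
Comparison with the Bézout bound: 1 ≤ 2 = deg(f)·deg(g), as expected for curves with no common component (the affine F_5-count falls short of the bound because intersections may lie at infinity, over extension fields, or carry multiplicity).


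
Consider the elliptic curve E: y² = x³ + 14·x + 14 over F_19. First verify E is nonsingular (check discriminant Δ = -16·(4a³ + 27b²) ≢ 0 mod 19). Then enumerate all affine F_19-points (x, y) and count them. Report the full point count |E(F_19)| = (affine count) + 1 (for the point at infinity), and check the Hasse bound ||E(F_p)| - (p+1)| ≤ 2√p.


Affine points = {(3, 8), (3, 11), (4, 1), (4, 18), (5, 0), (8, 7), (8, 12), (11, 6), (11, 13), (14, 3), (14, 16), (17, 4), (17, 15)}; affine count = 13; |E(F_19)| = 14.

Discriminant check: Δ ∝ 4a³ + 27b² = 4·14³ + 27·14² = 4·2744 + 27·196 ≡ 4 (mod 19). Nonzero ⇒ E is nonsingular.
For each x ∈ F_19, compute rhs = x³ + 14·x + 14 mod 19, then count y ∈ F_19 with y² ≡ rhs.
  x = 0: rhs = 14, matching y values: none (0 points).
  x = 1: rhs = 10, matching y values: none (0 points).
  x = 2: rhs = 12, matching y values: none (0 points).
  x = 3: rhs = 7, matching y values: 8, 11 (2 points).
  x = 4: rhs = 1, matching y values: 1, 18 (2 points).
  x = 5: rhs = 0, matching y values: 0 (1 points).
  x = 6: rhs = 10, matching y values: none (0 points).
  x = 7: rhs = 18, matching y values: none (0 points).
  x = 8: rhs = 11, matching y values: 7, 12 (2 points).
  x = 9: rhs = 14, matching y values: none (0 points).
  x = 10: rhs = 14, matching y values: none (0 points).
  x = 11: rhs = 17, matching y values: 6, 13 (2 points).
  x = 12: rhs = 10, matching y values: none (0 points).
  x = 13: rhs = 18, matching y values: none (0 points).
  x = 14: rhs = 9, matching y values: 3, 16 (2 points).
  x = 15: rhs = 8, matching y values: none (0 points).
  x = 16: rhs = 2, matching y values: none (0 points).
  x = 17: rhs = 16, matching y values: 4, 15 (2 points).
  x = 18: rhs = 18, matching y values: none (0 points).
Total affine count: 13.
Full point count |E(F_19)| = 13 + 1 = 14.
Hasse bound: |14 − (19+1)| = |-6| = 6 ≤ 2√19 ≈ 8.7178 ✓.


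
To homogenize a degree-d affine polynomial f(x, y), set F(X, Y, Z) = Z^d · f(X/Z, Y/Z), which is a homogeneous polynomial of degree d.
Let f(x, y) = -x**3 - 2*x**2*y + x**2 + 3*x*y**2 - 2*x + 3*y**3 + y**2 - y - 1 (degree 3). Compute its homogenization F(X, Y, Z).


F(X, Y, Z) = -X**3 - 2*X**2*Y + X**2*Z + 3*X*Y**2 - 2*X*Z**2 + 3*Y**3 + Y**2*Z - Y*Z**2 - Z**3

deg(f) = 3.
Substitute x = X/Z, y = Y/Z into f, then multiply by Z^3.
  monomial -1·x^3·y^0 ↦ -1·X^3·Y^0·Z^0.
  monomial -2·x^2·y^1 ↦ -2·X^2·Y^1·Z^0.
  monomial 1·x^2·y^0 ↦ 1·X^2·Y^0·Z^1.
  monomial 3·x^1·y^2 ↦ 3·X^1·Y^2·Z^0.
  monomial -2·x^1·y^0 ↦ -2·X^1·Y^0·Z^2.
  monomial 3·x^0·y^3 ↦ 3·X^0·Y^3·Z^0.
  monomial 1·x^0·y^2 ↦ 1·X^0·Y^2·Z^1.
  monomial -1·x^0·y^1 ↦ -1·X^0·Y^1·Z^2.
  monomial -1·x^0·y^0 ↦ -1·X^0·Y^0·Z^3.
Collecting: F(X, Y, Z) = -X**3 - 2*X**2*Y + X**2*Z + 3*X*Y**2 - 2*X*Z**2 + 3*Y**3 + Y**2*Z - Y*Z**2 - Z**3.


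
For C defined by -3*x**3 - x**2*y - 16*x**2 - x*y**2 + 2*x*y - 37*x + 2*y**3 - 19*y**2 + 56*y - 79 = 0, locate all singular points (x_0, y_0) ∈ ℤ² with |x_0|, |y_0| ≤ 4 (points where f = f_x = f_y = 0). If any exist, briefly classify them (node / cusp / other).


Singular points: {(-2, 3)}; classification: node.

Compute partial derivatives:
  f_x = -9*x**2 - 2*x*y - 32*x - y**2 + 2*y - 37.
  f_y = -x**2 - 2*x*y + 2*x + 6*y**2 - 38*y + 56.
Scan x_0 ∈ {−4, ..., 4}. For each x_0, f_y(x_0, y) is a polynomial in y; find its integer roots y ∈ {−4, ..., 4}, then test f_x and f at those candidates.
  x = -4: f_y(-4, y) = 6*y**2 - 30*y + 32; no integer root y with |y| ≤ 4.
  x = -3: f_y(-3, y) = 6*y**2 - 32*y + 41; no integer root y with |y| ≤ 4.
  x = -2: f_y(-2, y) = 6*y**2 - 34*y + 48; vanishes at y ∈ {3}. (-2, 3): f_x = 0, f = 0 — SINGULAR.
  x = -1: f_y(-1, y) = 6*y**2 - 36*y + 53; no integer root y with |y| ≤ 4.
  x = 0: f_y(0, y) = 6*y**2 - 38*y + 56; vanishes at y ∈ {4}. (0, 4): f_x = -45 ≠ 0.
  x = 1: f_y(1, y) = 6*y**2 - 40*y + 57; no integer root y with |y| ≤ 4.
  x = 2: f_y(2, y) = 6*y**2 - 42*y + 56; no integer root y with |y| ≤ 4.
  x = 3: f_y(3, y) = 6*y**2 - 44*y + 53; no integer root y with |y| ≤ 4.
  x = 4: f_y(4, y) = 6*y**2 - 46*y + 48; no integer root y with |y| ≤ 4.
Only singular point on the grid: (-2, 3).
Classify: substitute x = -2 + u, y = 3 + v and expand: f = -3*u**3 - u**2*v - u**2 - u*v**2 + 2*v**3 + v**2.
No constant or linear terms (consistent with a singular point). Quadratic part: -u**2 + v**2. Cubic part: -3*u**3 - u**2*v - u*v**2 + 2*v**3.
The quadratic part v**2 - u**2 = (v − u)(v + u) splits into two distinct linear factors, so there are two distinct tangent lines y − 3 = ±(x − -2) — this is a node (ordinary double point).
Classification: node.


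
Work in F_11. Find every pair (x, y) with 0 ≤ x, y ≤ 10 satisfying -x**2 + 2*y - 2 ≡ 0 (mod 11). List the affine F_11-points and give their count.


Affine F_11-points: {(0, 1), (1, 7), (2, 3), (3, 0), (4, 9), (5, 8), (6, 8), (7, 9), (8, 0), (9, 3), (10, 7)}; count = 11.

For each of the 121 pairs (x, y) ∈ F_11², evaluate f(x, y) mod 11. Record the zeros.
  x = 0: [0↦9, 1↦0, 2↦2, 3↦4, 4↦6, 5↦8, 6↦10, 7↦1, 8↦3, 9↦5, 10↦7]  zeros at y ∈ {1}
  x = 1: [0↦8, 1↦10, 2↦1, 3↦3, 4↦5, 5↦7, 6↦9, 7↦0, 8↦2, 9↦4, 10↦6]  zeros at y ∈ {7}
  x = 2: [0↦5, 1↦7, 2↦9, 3↦0, 4↦2, 5↦4, 6↦6, 7↦8, 8↦10, 9↦1, 10↦3]  zeros at y ∈ {3}
  x = 3: [0↦0, 1↦2, 2↦4, 3↦6, 4↦8, 5↦10, 6↦1, 7↦3, 8↦5, 9↦7, 10↦9]  zeros at y ∈ {0}
  x = 4: [0↦4, 1↦6, 2↦8, 3↦10, 4↦1, 5↦3, 6↦5, 7↦7, 8↦9, 9↦0, 10↦2]  zeros at y ∈ {9}
  x = 5: [0↦6, 1↦8, 2↦10, 3↦1, 4↦3, 5↦5, 6↦7, 7↦9, 8↦0, 9↦2, 10↦4]  zeros at y ∈ {8}
  x = 6: [0↦6, 1↦8, 2↦10, 3↦1, 4↦3, 5↦5, 6↦7, 7↦9, 8↦0, 9↦2, 10↦4]  zeros at y ∈ {8}
  x = 7: [0↦4, 1↦6, 2↦8, 3↦10, 4↦1, 5↦3, 6↦5, 7↦7, 8↦9, 9↦0, 10↦2]  zeros at y ∈ {9}
  x = 8: [0↦0, 1↦2, 2↦4, 3↦6, 4↦8, 5↦10, 6↦1, 7↦3, 8↦5, 9↦7, 10↦9]  zeros at y ∈ {0}
  x = 9: [0↦5, 1↦7, 2↦9, 3↦0, 4↦2, 5↦4, 6↦6, 7↦8, 8↦10, 9↦1, 10↦3]  zeros at y ∈ {3}
  x = 10: [0↦8, 1↦10, 2↦1, 3↦3, 4↦5, 5↦7, 6↦9, 7↦0, 8↦2, 9↦4, 10↦6]  zeros at y ∈ {7}
Collecting zeros: affine points = {(0, 1), (1, 7), (2, 3), (3, 0), (4, 9), (5, 8), (6, 8), (7, 9), (8, 0), (9, 3), (10, 7)}.
Total count |C(F_11)_aff| = 11.


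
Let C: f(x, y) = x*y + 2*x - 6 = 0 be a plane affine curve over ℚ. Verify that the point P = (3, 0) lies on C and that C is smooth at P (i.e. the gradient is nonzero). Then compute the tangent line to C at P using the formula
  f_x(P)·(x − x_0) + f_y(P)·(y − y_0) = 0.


Tangent line at P: 2*x + 3*y - 6 = 0.

Step 1: f(3, 0) = 0, so P lies on C.
Step 2: partial derivatives
  f_x(x, y) = y + 2, f_y(x, y) = x.
  f_x(P) = 2, f_y(P) = 3 (gradient nonzero, so P is smooth).
Step 3: tangent line at P: 2·(x − 3) + 3·(y − 0) = 0.
Expanding: 2*x + 3*y - 6 = 0.


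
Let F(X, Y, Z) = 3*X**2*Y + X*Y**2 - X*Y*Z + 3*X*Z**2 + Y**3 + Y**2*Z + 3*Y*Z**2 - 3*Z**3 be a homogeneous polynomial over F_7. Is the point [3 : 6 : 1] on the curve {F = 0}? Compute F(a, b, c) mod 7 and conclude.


F(3,6,1) ≡ 3 (mod 7); P is NOT on the curve.

Evaluate F(3, 6, 1) term-by-term (mod 7).
  3*X**2*Y ↦ 3·9·6·1 = 162
  X*Y**2 ↦ 1·3·36·1 = 108
  -X*Y*Z ↦ -1·3·6·1 = -18
  3*X*Z**2 ↦ 3·3·1·1 = 9
  Y**3 ↦ 1·1·216·1 = 216
  Y**2*Z ↦ 1·1·36·1 = 36
  3*Y*Z**2 ↦ 3·1·6·1 = 18
  -3*Z**3 ↦ -3·1·1·1 = -3
Sum: F(3, 6, 1) = (162) + (108) + (-18) + (9) + (216) + (36) + (18) + (-3) = 528.
Reducing mod 7: 528 ≡ 3 (mod 7).
Since F(a, b, c) ≡ 3 ≠ 0 (mod 7), P does NOT lie on the curve.


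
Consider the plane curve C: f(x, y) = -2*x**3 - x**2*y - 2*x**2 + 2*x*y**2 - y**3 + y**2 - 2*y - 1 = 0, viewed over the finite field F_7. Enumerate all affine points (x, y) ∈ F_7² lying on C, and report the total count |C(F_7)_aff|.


Affine F_7-points: {(1, 2), (1, 3), (1, 5), (3, 3), (4, 0), (4, 3), (4, 6), (5, 0)}; count = 8.

For each of the 49 pairs (x, y) ∈ F_7², evaluate f(x, y) mod 7. Record the zeros.
  x = 0: [0↦6, 1↦4, 2↦5, 3↦3, 4↦6, 5↦1, 6↦3]  zeros at y ∈ ∅
  x = 1: [0↦2, 1↦1, 2↦0, 3↦0, 4↦2, 5↦0, 6↦2]  zeros at y ∈ {2, 3, 5}
  x = 2: [0↦3, 1↦1, 2↦3, 3↦3, 4↦2, 5↦1, 6↦1]  zeros at y ∈ ∅
  x = 3: [0↦4, 1↦6, 2↦2, 3↦0, 4↦1, 5↦6, 6↦2]  zeros at y ∈ {3}
  x = 4: [0↦0, 1↦4, 2↦6, 3↦0, 4↦1, 5↦3, 6↦0]  zeros at y ∈ {0, 3, 6}
  x = 5: [0↦0, 1↦4, 2↦3, 3↦5, 4↦4, 5↦1, 6↦4]  zeros at y ∈ {0}
  x = 6: [0↦6, 1↦1, 2↦2, 3↦3, 4↦5, 5↦2, 6↦2]  zeros at y ∈ ∅
Collecting zeros: affine points = {(1, 2), (1, 3), (1, 5), (3, 3), (4, 0), (4, 3), (4, 6), (5, 0)}.
Total count |C(F_7)_aff| = 8.


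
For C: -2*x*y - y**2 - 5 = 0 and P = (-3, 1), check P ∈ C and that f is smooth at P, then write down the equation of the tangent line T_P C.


Tangent line at P: -2*x + 4*y - 10 = 0.

Step 1: f(-3, 1) = 0, so P lies on C.
Step 2: partial derivatives
  f_x(x, y) = -2*y, f_y(x, y) = -2*x - 2*y.
  f_x(P) = -2, f_y(P) = 4 (gradient nonzero, so P is smooth).
Step 3: tangent line at P: -2·(x − -3) + 4·(y − 1) = 0.
Expanding: -2*x + 4*y - 10 = 0.


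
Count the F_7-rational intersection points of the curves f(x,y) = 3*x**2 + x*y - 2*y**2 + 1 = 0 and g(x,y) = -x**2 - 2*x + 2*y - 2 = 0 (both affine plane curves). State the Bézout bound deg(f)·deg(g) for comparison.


Common zeros: {(3, 5)}; count = 1; Bézout bound = 4.

deg(f) = 2, deg(g) = 2, so Bézout bound = 4.
Scan x ∈ F_7. For each x, list the y ∈ F_7 with f(x, y) ≡ 0 and those with g(x, y) ≡ 0 (mod 7); the common zeros in that column are the intersection.
  x = 0: f ≡ 0 at y ∈ {2, 5}; g ≡ 0 at y ∈ {1}; common: ∅.
  x = 1: f ≡ 0 at y ∈ ∅; g ≡ 0 at y ∈ {6}; common: ∅.
  x = 2: f ≡ 0 at y ∈ ∅; g ≡ 0 at y ∈ {5}; common: ∅.
  x = 3: f ≡ 0 at y ∈ {0, 5}; g ≡ 0 at y ∈ {5}; common: {5}.
  x = 4: f ≡ 0 at y ∈ {0, 2}; g ≡ 0 at y ∈ {6}; common: ∅.
  x = 5: f ≡ 0 at y ∈ ∅; g ≡ 0 at y ∈ {1}; common: ∅.
  x = 6: f ≡ 0 at y ∈ ∅; g ≡ 0 at y ∈ {4}; common: ∅.
Collecting: common zeros = {(3, 5)}, so the count is 1.
Comparison with the Bézout bound: 1 ≤ 4 = deg(f)·deg(g), as expected for curves with no common component (the affine F_7-count falls short of the bound because intersections may lie at infinity, over extension fields, or carry multiplicity).


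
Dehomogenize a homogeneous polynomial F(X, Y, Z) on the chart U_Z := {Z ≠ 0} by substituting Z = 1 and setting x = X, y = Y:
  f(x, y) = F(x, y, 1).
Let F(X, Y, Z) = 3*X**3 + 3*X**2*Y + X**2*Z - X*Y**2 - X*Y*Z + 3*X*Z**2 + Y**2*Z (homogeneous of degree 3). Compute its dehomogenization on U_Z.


f(x, y) = 3*x**3 + 3*x**2*y + x**2 - x*y**2 - x*y + 3*x + y**2

On U_Z we set Z = 1. Each monomial c·X^i·Y^j·Z^k in F becomes c·x^i·y^j·1^k = c·x^i·y^j.
Substituting Z = 1: F(X, Y, 1) = 3*x**3 + 3*x**2*y + x**2 - x*y**2 - x*y + 3*x + y**2.
Note: deg(f) ≤ deg(F) = 3; strict inequality happens when F is divisible by Z (lost terms).


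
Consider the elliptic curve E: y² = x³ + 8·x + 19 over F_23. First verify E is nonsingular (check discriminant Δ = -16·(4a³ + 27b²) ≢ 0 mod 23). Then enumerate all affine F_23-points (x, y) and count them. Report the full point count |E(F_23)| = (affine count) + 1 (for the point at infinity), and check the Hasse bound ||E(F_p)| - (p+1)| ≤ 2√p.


Affine points = {(3, 1), (3, 22), (4, 0), (5, 0), (7, 2), (7, 21), (10, 8), (10, 15), (11, 9), (11, 14), (12, 7), (12, 16), (14, 0), (15, 8), (15, 15), (17, 10), (17, 13), (21, 8), (21, 15)}; affine count = 19; |E(F_23)| = 20.

Discriminant check: Δ ∝ 4a³ + 27b² = 4·8³ + 27·19² = 4·512 + 27·361 ≡ 19 (mod 23). Nonzero ⇒ E is nonsingular.
For each x ∈ F_23, compute rhs = x³ + 8·x + 19 mod 23, then count y ∈ F_23 with y² ≡ rhs.
  x = 0: rhs = 19, matching y values: none (0 points).
  x = 1: rhs = 5, matching y values: none (0 points).
  x = 2: rhs = 20, matching y values: none (0 points).
  x = 3: rhs = 1, matching y values: 1, 22 (2 points).
  x = 4: rhs = 0, matching y values: 0 (1 points).
  x = 5: rhs = 0, matching y values: 0 (1 points).
  x = 6: rhs = 7, matching y values: none (0 points).
  x = 7: rhs = 4, matching y values: 2, 21 (2 points).
  x = 8: rhs = 20, matching y values: none (0 points).
  x = 9: rhs = 15, matching y values: none (0 points).
  x = 10: rhs = 18, matching y values: 8, 15 (2 points).
  x = 11: rhs = 12, matching y values: 9, 14 (2 points).
  x = 12: rhs = 3, matching y values: 7, 16 (2 points).
  x = 13: rhs = 20, matching y values: none (0 points).
  x = 14: rhs = 0, matching y values: 0 (1 points).
  x = 15: rhs = 18, matching y values: 8, 15 (2 points).
  x = 16: rhs = 11, matching y values: none (0 points).
  x = 17: rhs = 8, matching y values: 10, 13 (2 points).
  x = 18: rhs = 15, matching y values: none (0 points).
  x = 19: rhs = 15, matching y values: none (0 points).
  x = 20: rhs = 14, matching y values: none (0 points).
  x = 21: rhs = 18, matching y values: 8, 15 (2 points).
  x = 22: rhs = 10, matching y values: none (0 points).
Total affine count: 19.
Full point count |E(F_23)| = 19 + 1 = 20.
Hasse bound: |20 − (23+1)| = |-4| = 4 ≤ 2√23 ≈ 9.5917 ✓.


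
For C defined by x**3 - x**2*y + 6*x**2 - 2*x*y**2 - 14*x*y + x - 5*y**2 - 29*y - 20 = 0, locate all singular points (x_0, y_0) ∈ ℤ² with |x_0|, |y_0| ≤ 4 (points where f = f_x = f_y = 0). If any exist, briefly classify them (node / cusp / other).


Singular points: {(-3, -2)}; classification: node.

Compute partial derivatives:
  f_x = 3*x**2 - 2*x*y + 12*x - 2*y**2 - 14*y + 1.
  f_y = -x**2 - 4*x*y - 14*x - 10*y - 29.
Scan x_0 ∈ {−4, ..., 4}. For each x_0, f_y(x_0, y) is a polynomial in y; find its integer roots y ∈ {−4, ..., 4}, then test f_x and f at those candidates.
  x = -4: f_y(-4, y) = 6*y + 11; no integer root y with |y| ≤ 4.
  x = -3: f_y(-3, y) = 2*y + 4; vanishes at y ∈ {-2}. (-3, -2): f_x = 0, f = 0 — SINGULAR.
  x = -2: f_y(-2, y) = -2*y - 5; no integer root y with |y| ≤ 4.
  x = -1: f_y(-1, y) = -6*y - 16; no integer root y with |y| ≤ 4.
  x = 0: f_y(0, y) = -10*y - 29; no integer root y with |y| ≤ 4.
  x = 1: f_y(1, y) = -14*y - 44; no integer root y with |y| ≤ 4.
  x = 2: f_y(2, y) = -18*y - 61; no integer root y with |y| ≤ 4.
  x = 3: f_y(3, y) = -22*y - 80; no integer root y with |y| ≤ 4.
  x = 4: f_y(4, y) = -26*y - 101; no integer root y with |y| ≤ 4.
Only singular point on the grid: (-3, -2).
Classify: substitute x = -3 + u, y = -2 + v and expand: f = u**3 - u**2*v - u**2 - 2*u*v**2 + v**2.
No constant or linear terms (consistent with a singular point). Quadratic part: -u**2 + v**2. Cubic part: u**3 - u**2*v - 2*u*v**2.
The quadratic part v**2 - u**2 = (v − u)(v + u) splits into two distinct linear factors, so there are two distinct tangent lines y − -2 = ±(x − -3) — this is a node (ordinary double point).
Classification: node.


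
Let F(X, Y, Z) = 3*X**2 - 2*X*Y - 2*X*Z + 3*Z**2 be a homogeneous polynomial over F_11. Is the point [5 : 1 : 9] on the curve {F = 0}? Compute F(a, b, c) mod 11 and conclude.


F(5,1,9) ≡ 9 (mod 11); P is NOT on the curve.

Evaluate F(5, 1, 9) term-by-term (mod 11).
  3*X**2 ↦ 3·25·1·1 = 75
  -2*X*Y ↦ -2·5·1·1 = -10
  -2*X*Z ↦ -2·5·1·9 = -90
  3*Z**2 ↦ 3·1·1·81 = 243
Sum: F(5, 1, 9) = (75) + (-10) + (-90) + (243) = 218.
Reducing mod 11: 218 ≡ 9 (mod 11).
Since F(a, b, c) ≡ 9 ≠ 0 (mod 11), P does NOT lie on the curve.


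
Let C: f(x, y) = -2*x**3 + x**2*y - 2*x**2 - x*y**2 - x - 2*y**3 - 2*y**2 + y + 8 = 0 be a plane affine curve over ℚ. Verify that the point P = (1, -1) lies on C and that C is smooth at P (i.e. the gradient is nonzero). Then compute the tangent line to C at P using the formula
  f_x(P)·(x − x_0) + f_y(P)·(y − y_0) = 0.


Tangent line at P: -14*x + 2*y + 16 = 0.

Step 1: f(1, -1) = 0, so P lies on C.
Step 2: partial derivatives
  f_x(x, y) = -6*x**2 + 2*x*y - 4*x - y**2 - 1, f_y(x, y) = x**2 - 2*x*y - 6*y**2 - 4*y + 1.
  f_x(P) = -14, f_y(P) = 2 (gradient nonzero, so P is smooth).
Step 3: tangent line at P: -14·(x − 1) + 2·(y − -1) = 0.
Expanding: -14*x + 2*y + 16 = 0.


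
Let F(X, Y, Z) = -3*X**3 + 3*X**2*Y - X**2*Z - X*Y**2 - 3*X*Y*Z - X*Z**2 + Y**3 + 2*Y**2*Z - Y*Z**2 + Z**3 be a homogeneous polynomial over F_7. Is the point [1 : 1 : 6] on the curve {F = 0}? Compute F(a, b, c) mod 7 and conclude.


F(1,1,6) ≡ 6 (mod 7); P is NOT on the curve.

Evaluate F(1, 1, 6) term-by-term (mod 7).
  -3*X**3 ↦ -3·1·1·1 = -3
  3*X**2*Y ↦ 3·1·1·1 = 3
  -X**2*Z ↦ -1·1·1·6 = -6
  -X*Y**2 ↦ -1·1·1·1 = -1
  -3*X*Y*Z ↦ -3·1·1·6 = -18
  -X*Z**2 ↦ -1·1·1·36 = -36
  Y**3 ↦ 1·1·1·1 = 1
  2*Y**2*Z ↦ 2·1·1·6 = 12
  -Y*Z**2 ↦ -1·1·1·36 = -36
  Z**3 ↦ 1·1·1·216 = 216
Sum: F(1, 1, 6) = (-3) + (3) + (-6) + (-1) + (-18) + (-36) + (1) + (12) + (-36) + (216) = 132.
Reducing mod 7: 132 ≡ 6 (mod 7).
Since F(a, b, c) ≡ 6 ≠ 0 (mod 7), P does NOT lie on the curve.


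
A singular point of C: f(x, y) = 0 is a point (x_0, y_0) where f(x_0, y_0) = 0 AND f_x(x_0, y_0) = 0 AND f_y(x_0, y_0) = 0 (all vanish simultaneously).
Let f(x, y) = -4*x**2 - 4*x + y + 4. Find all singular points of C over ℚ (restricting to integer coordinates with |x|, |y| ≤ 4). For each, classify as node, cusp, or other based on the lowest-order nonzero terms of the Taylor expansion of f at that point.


No singular points in the scanned grid; C is smooth there.

Compute partial derivatives:
  f_x = -8*x - 4.
  f_y = 1.
f_y = 1 is a nonzero constant, so f_y never vanishes: no point (x, y) can satisfy f = f_x = f_y = 0. In particular no (x, y) ∈ {−4, ..., 4}² is singular; the curve is smooth.


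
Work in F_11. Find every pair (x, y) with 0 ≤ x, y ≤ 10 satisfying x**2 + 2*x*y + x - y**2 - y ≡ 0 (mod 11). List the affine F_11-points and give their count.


Affine F_11-points: {(0, 0), (0, 10), (1, 2), (1, 10), (2, 7), (5, 2), (5, 7), (6, 3), (6, 8), (9, 3), (10, 0), (10, 8)}; count = 12.

For each of the 121 pairs (x, y) ∈ F_11², evaluate f(x, y) mod 11. Record the zeros.
  x = 0: [0↦0, 1↦9, 2↦5, 3↦10, 4↦2, 5↦3, 6↦2, 7↦10, 8↦5, 9↦9, 10↦0]  zeros at y ∈ {0, 10}
  x = 1: [0↦2, 1↦2, 2↦0, 3↦7, 4↦1, 5↦4, 6↦5, 7↦4, 8↦1, 9↦7, 10↦0]  zeros at y ∈ {2, 10}
  x = 2: [0↦6, 1↦8, 2↦8, 3↦6, 4↦2, 5↦7, 6↦10, 7↦0, 8↦10, 9↦7, 10↦2]  zeros at y ∈ {7}
  x = 3: [0↦1, 1↦5, 2↦7, 3↦7, 4↦5, 5↦1, 6↦6, 7↦9, 8↦10, 9↦9, 10↦6]  zeros at y ∈ ∅
  x = 4: [0↦9, 1↦4, 2↦8, 3↦10, 4↦10, 5↦8, 6↦4, 7↦9, 8↦1, 9↦2, 10↦1]  zeros at y ∈ ∅
  x = 5: [0↦8, 1↦5, 2↦0, 3↦4, 4↦6, 5↦6, 6↦4, 7↦0, 8↦5, 9↦8, 10↦9]  zeros at y ∈ {2, 7}
  x = 6: [0↦9, 1↦8, 2↦5, 3↦0, 4↦4, 5↦6, 6↦6, 7↦4, 8↦0, 9↦5, 10↦8]  zeros at y ∈ {3, 8}
  x = 7: [0↦1, 1↦2, 2↦1, 3↦9, 4↦4, 5↦8, 6↦10, 7↦10, 8↦8, 9↦4, 10↦9]  zeros at y ∈ ∅
  x = 8: [0↦6, 1↦9, 2↦10, 3↦9, 4↦6, 5↦1, 6↦5, 7↦7, 8↦7, 9↦5, 10↦1]  zeros at y ∈ ∅
  x = 9: [0↦2, 1↦7, 2↦10, 3↦0, 4↦10, 5↦7, 6↦2, 7↦6, 8↦8, 9↦8, 10↦6]  zeros at y ∈ {3}
  x = 10: [0↦0, 1↦7, 2↦1, 3↦4, 4↦5, 5↦4, 6↦1, 7↦7, 8↦0, 9↦2, 10↦2]  zeros at y ∈ {0, 8}
Collecting zeros: affine points = {(0, 0), (0, 10), (1, 2), (1, 10), (2, 7), (5, 2), (5, 7), (6, 3), (6, 8), (9, 3), (10, 0), (10, 8)}.
Total count |C(F_11)_aff| = 12.


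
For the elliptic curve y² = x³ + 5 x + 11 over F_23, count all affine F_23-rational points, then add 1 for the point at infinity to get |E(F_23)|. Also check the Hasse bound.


Affine points = {(2, 11), (2, 12), (4, 7), (4, 16), (5, 0), (6, 2), (6, 21), (9, 7), (9, 16), (10, 7), (10, 16), (16, 1), (16, 22), (17, 8), (17, 15), (21, 4), (21, 19)}; affine count = 17; |E(F_23)| = 18.

Discriminant check: Δ ∝ 4a³ + 27b² = 4·5³ + 27·11² = 4·125 + 27·121 ≡ 18 (mod 23). Nonzero ⇒ E is nonsingular.
For each x ∈ F_23, compute rhs = x³ + 5·x + 11 mod 23, then count y ∈ F_23 with y² ≡ rhs.
  x = 0: rhs = 11, matching y values: none (0 points).
  x = 1: rhs = 17, matching y values: none (0 points).
  x = 2: rhs = 6, matching y values: 11, 12 (2 points).
  x = 3: rhs = 7, matching y values: none (0 points).
  x = 4: rhs = 3, matching y values: 7, 16 (2 points).
  x = 5: rhs = 0, matching y values: 0 (1 points).
  x = 6: rhs = 4, matching y values: 2, 21 (2 points).
  x = 7: rhs = 21, matching y values: none (0 points).
  x = 8: rhs = 11, matching y values: none (0 points).
  x = 9: rhs = 3, matching y values: 7, 16 (2 points).
  x = 10: rhs = 3, matching y values: 7, 16 (2 points).
  x = 11: rhs = 17, matching y values: none (0 points).
  x = 12: rhs = 5, matching y values: none (0 points).
  x = 13: rhs = 19, matching y values: none (0 points).
  x = 14: rhs = 19, matching y values: none (0 points).
  x = 15: rhs = 11, matching y values: none (0 points).
  x = 16: rhs = 1, matching y values: 1, 22 (2 points).
  x = 17: rhs = 18, matching y values: 8, 15 (2 points).
  x = 18: rhs = 22, matching y values: none (0 points).
  x = 19: rhs = 19, matching y values: none (0 points).
  x = 20: rhs = 15, matching y values: none (0 points).
  x = 21: rhs = 16, matching y values: 4, 19 (2 points).
  x = 22: rhs = 5, matching y values: none (0 points).
Total affine count: 17.
Full point count |E(F_23)| = 17 + 1 = 18.
Hasse bound: |18 − (23+1)| = |-6| = 6 ≤ 2√23 ≈ 9.5917 ✓.


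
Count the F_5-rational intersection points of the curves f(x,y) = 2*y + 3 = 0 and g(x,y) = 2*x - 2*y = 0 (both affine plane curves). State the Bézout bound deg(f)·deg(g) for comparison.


Common zeros: {(1, 1)}; count = 1; Bézout bound = 1.

deg(f) = 1, deg(g) = 1, so Bézout bound = 1.
Scan x ∈ F_5. For each x, list the y ∈ F_5 with f(x, y) ≡ 0 and those with g(x, y) ≡ 0 (mod 5); the common zeros in that column are the intersection.
  x = 0: f ≡ 0 at y ∈ {1}; g ≡ 0 at y ∈ {0}; common: ∅.
  x = 1: f ≡ 0 at y ∈ {1}; g ≡ 0 at y ∈ {1}; common: {1}.
  x = 2: f ≡ 0 at y ∈ {1}; g ≡ 0 at y ∈ {2}; common: ∅.
  x = 3: f ≡ 0 at y ∈ {1}; g ≡ 0 at y ∈ {3}; common: ∅.
  x = 4: f ≡ 0 at y ∈ {1}; g ≡ 0 at y ∈ {4}; common: ∅.
Collecting: common zeros = {(1, 1)}, so the count is 1.
Comparison with the Bézout bound: 1 ≤ 1 = deg(f)·deg(g), as expected for curves with no common component (the bound is attained).


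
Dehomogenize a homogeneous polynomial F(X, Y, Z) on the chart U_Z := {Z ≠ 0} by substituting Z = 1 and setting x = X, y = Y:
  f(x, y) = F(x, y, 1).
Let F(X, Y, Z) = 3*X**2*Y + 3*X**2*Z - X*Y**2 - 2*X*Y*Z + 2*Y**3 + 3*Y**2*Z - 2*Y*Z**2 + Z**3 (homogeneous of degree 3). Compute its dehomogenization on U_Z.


f(x, y) = 3*x**2*y + 3*x**2 - x*y**2 - 2*x*y + 2*y**3 + 3*y**2 - 2*y + 1

On U_Z we set Z = 1. Each monomial c·X^i·Y^j·Z^k in F becomes c·x^i·y^j·1^k = c·x^i·y^j.
Substituting Z = 1: F(X, Y, 1) = 3*x**2*y + 3*x**2 - x*y**2 - 2*x*y + 2*y**3 + 3*y**2 - 2*y + 1.
Note: deg(f) ≤ deg(F) = 3; strict inequality happens when F is divisible by Z (lost terms).


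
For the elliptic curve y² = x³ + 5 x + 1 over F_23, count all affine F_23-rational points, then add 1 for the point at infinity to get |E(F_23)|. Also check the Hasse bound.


Affine points = {(0, 1), (0, 22), (4, 4), (4, 19), (5, 6), (5, 17), (8, 1), (8, 22), (9, 4), (9, 19), (10, 4), (10, 19), (12, 8), (12, 15), (13, 3), (13, 20), (14, 3), (14, 20), (15, 1), (15, 22), (17, 10), (17, 13), (18, 9), (18, 14), (19, 3), (19, 20), (21, 11), (21, 12), (22, 8), (22, 15)}; affine count = 30; |E(F_23)| = 31.

Discriminant check: Δ ∝ 4a³ + 27b² = 4·5³ + 27·1² = 4·125 + 27·1 ≡ 21 (mod 23). Nonzero ⇒ E is nonsingular.
For each x ∈ F_23, compute rhs = x³ + 5·x + 1 mod 23, then count y ∈ F_23 with y² ≡ rhs.
  x = 0: rhs = 1, matching y values: 1, 22 (2 points).
  x = 1: rhs = 7, matching y values: none (0 points).
  x = 2: rhs = 19, matching y values: none (0 points).
  x = 3: rhs = 20, matching y values: none (0 points).
  x = 4: rhs = 16, matching y values: 4, 19 (2 points).
  x = 5: rhs = 13, matching y values: 6, 17 (2 points).
  x = 6: rhs = 17, matching y values: none (0 points).
  x = 7: rhs = 11, matching y values: none (0 points).
  x = 8: rhs = 1, matching y values: 1, 22 (2 points).
  x = 9: rhs = 16, matching y values: 4, 19 (2 points).
  x = 10: rhs = 16, matching y values: 4, 19 (2 points).
  x = 11: rhs = 7, matching y values: none (0 points).
  x = 12: rhs = 18, matching y values: 8, 15 (2 points).
  x = 13: rhs = 9, matching y values: 3, 20 (2 points).
  x = 14: rhs = 9, matching y values: 3, 20 (2 points).
  x = 15: rhs = 1, matching y values: 1, 22 (2 points).
  x = 16: rhs = 14, matching y values: none (0 points).
  x = 17: rhs = 8, matching y values: 10, 13 (2 points).
  x = 18: rhs = 12, matching y values: 9, 14 (2 points).
  x = 19: rhs = 9, matching y values: 3, 20 (2 points).
  x = 20: rhs = 5, matching y values: none (0 points).
  x = 21: rhs = 6, matching y values: 11, 12 (2 points).
  x = 22: rhs = 18, matching y values: 8, 15 (2 points).
Total affine count: 30.
Full point count |E(F_23)| = 30 + 1 = 31.
Hasse bound: |31 − (23+1)| = |7| = 7 ≤ 2√23 ≈ 9.5917 ✓.


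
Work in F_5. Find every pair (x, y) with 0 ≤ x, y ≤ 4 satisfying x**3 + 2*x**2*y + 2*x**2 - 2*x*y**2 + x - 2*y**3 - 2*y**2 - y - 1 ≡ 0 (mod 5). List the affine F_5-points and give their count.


Affine F_5-points: {(0, 4), (1, 4), (2, 3), (4, 2), (4, 4)}; count = 5.

For each of the 25 pairs (x, y) ∈ F_5², evaluate f(x, y) mod 5. Record the zeros.
  x = 0: [0↦4, 1↦4, 2↦3, 3↦4, 4↦0]  zeros at y ∈ {4}
  x = 1: [0↦3, 1↦3, 2↦3, 3↦1, 4↦0]  zeros at y ∈ {4}
  x = 2: [0↦2, 1↦1, 2↦1, 3↦0, 4↦1]  zeros at y ∈ {3}
  x = 3: [0↦2, 1↦4, 2↦3, 3↦2, 4↦4]  zeros at y ∈ ∅
  x = 4: [0↦4, 1↦3, 2↦0, 3↦3, 4↦0]  zeros at y ∈ {2, 4}
Collecting zeros: affine points = {(0, 4), (1, 4), (2, 3), (4, 2), (4, 4)}.
Total count |C(F_5)_aff| = 5.


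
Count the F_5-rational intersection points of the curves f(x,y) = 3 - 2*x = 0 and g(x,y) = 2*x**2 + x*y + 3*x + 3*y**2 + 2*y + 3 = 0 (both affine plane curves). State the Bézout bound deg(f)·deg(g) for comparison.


Common zeros: ∅; count = 0; Bézout bound = 2.

deg(f) = 1, deg(g) = 2, so Bézout bound = 2.
Scan x ∈ F_5. For each x, list the y ∈ F_5 with f(x, y) ≡ 0 and those with g(x, y) ≡ 0 (mod 5); the common zeros in that column are the intersection.
  x = 0: f ≡ 0 at y ∈ ∅; g ≡ 0 at y ∈ ∅; common: ∅.
  x = 1: f ≡ 0 at y ∈ ∅; g ≡ 0 at y ∈ ∅; common: ∅.
  x = 2: f ≡ 0 at y ∈ ∅; g ≡ 0 at y ∈ ∅; common: ∅.
  x = 3: f ≡ 0 at y ∈ ∅; g ≡ 0 at y ∈ {0}; common: ∅.
  x = 4: f ≡ 0 at y ∈ {0, 1, 2, 3, 4}; g ≡ 0 at y ∈ ∅; common: ∅.
Collecting: common zeros = ∅, so the count is 0.
Comparison with the Bézout bound: 0 ≤ 2 = deg(f)·deg(g), as expected for curves with no common component (the affine F_5-count falls short of the bound because intersections may lie at infinity, over extension fields, or carry multiplicity).
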